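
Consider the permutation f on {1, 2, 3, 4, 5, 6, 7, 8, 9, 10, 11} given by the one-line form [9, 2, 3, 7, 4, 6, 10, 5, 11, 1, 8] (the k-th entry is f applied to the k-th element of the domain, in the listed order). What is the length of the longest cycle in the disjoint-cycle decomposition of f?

8

Decomposing into disjoint cycles gives (1, 9, 11, 8, 5, 4, 7, 10); the longest has length 8.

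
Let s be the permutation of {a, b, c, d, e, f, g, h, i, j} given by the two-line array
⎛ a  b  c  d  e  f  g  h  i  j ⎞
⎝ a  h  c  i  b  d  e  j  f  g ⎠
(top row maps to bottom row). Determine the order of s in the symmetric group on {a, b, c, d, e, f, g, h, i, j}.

Writing s as disjoint cycles, the cycle lengths are 5, 3, 1, 1.
The order is lcm(5, 3) = 15.

15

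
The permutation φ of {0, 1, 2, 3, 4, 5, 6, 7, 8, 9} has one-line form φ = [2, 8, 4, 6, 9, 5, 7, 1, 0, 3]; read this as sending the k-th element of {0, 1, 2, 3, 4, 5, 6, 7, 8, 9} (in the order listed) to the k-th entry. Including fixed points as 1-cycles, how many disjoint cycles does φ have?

2

The cycle decomposition is (0 2 4 9 3 6 7 1 8)(5), which has 2 cycles (counting 1-cycles).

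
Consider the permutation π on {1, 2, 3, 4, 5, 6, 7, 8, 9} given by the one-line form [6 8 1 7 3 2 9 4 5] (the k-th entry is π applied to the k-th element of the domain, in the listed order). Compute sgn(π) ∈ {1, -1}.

1

In disjoint-cycle form the cycle lengths are 9.
A cycle is odd iff its length is even; π has 0 even-length cycles, so sgn(π) = (−1)^0 and π is even.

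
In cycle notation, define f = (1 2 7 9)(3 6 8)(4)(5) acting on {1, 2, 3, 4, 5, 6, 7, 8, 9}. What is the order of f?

The cycle type of f is (4, 3, 1, 1).
The order is lcm(4, 3) = 12.

12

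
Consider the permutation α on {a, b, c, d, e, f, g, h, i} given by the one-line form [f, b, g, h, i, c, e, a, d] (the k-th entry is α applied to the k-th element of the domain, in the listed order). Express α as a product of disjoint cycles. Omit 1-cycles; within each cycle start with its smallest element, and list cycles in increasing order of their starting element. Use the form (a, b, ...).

Iterating α from a gives a → f → c → g → e → i → d → h → a; that is the 8-cycle (a, f, c, g, e, i, d, h).
Continuing from each remaining unvisited element yields (a, f, c, g, e, i, d, h).

(a, f, c, g, e, i, d, h)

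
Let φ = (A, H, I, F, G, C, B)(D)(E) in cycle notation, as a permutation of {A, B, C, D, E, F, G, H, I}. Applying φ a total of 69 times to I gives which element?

H

I lies in the 7-cycle (A, H, I, F, G, C, B).
Since the cycle has length 7, φ^69 acts on it the same as φ^6 (69 mod 7 = 6).
Advancing 6 steps from I: I → F → G → C → B → A → H.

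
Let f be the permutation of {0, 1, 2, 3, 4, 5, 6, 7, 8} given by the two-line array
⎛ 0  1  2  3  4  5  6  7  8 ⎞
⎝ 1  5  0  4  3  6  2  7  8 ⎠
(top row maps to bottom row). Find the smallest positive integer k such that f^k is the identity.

The disjoint-cycle form of f has cycle lengths 5, 2, 1, 1.
The order of f is the least common multiple of its cycle lengths: lcm(5, 2) = 10.

10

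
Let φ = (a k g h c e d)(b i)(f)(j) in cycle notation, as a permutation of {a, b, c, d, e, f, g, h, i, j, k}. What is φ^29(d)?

a

d lies in the 7-cycle (a k g h c e d).
Since the cycle has length 7, φ^29 acts on it the same as φ^1 (29 mod 7 = 1).
Advancing 1 step from d: d → a.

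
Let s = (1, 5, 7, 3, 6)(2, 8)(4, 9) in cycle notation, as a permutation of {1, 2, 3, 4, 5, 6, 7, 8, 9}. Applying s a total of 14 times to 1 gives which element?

6

1 lies in the 5-cycle (1, 5, 7, 3, 6).
Powers repeat with period 5 on this cycle, and 14 mod 5 = 4, so s^14(1) = s^4(1).
Advancing 4 steps from 1: 1 → 5 → 7 → 3 → 6.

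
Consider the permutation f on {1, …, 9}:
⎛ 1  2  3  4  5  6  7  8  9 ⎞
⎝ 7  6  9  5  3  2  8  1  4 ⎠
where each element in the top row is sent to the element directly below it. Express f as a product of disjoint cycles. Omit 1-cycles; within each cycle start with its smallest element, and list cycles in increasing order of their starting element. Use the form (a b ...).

Start at 1 and follow images: 1 → 7 → 8 → 1, giving the cycle (1 7 8).
Continuing from each remaining unvisited element yields (1 7 8)(2 6)(3 9 4 5).

(1 7 8)(2 6)(3 9 4 5)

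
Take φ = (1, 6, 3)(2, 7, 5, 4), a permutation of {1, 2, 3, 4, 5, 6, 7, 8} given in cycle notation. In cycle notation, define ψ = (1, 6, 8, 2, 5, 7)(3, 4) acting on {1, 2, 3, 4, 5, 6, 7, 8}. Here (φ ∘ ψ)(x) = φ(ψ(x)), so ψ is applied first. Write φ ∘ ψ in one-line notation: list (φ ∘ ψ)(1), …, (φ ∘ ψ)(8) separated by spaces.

3 4 2 1 5 8 6 7

(φ ∘ ψ)(x) = φ(ψ(x)). Computing each image: φ(ψ(1)) = φ(6) = 3, φ(ψ(2)) = φ(5) = 4, φ(ψ(3)) = φ(4) = 2, φ(ψ(4)) = φ(3) = 1, φ(ψ(5)) = φ(7) = 5, φ(ψ(6)) = φ(8) = 8, φ(ψ(7)) = φ(1) = 6, φ(ψ(8)) = φ(2) = 7.
Hence φ ∘ ψ = [3 4 2 1 5 8 6 7].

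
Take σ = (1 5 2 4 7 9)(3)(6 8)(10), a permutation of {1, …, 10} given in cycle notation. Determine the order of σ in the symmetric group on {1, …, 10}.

The disjoint cycles have lengths 6, 2, 1, 1.
The order is lcm(6, 2) = 6.

6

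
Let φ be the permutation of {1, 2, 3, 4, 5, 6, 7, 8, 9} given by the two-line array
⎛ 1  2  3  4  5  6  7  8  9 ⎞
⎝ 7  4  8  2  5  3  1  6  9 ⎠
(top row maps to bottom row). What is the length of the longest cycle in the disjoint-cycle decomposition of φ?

Decomposing into disjoint cycles gives (1, 7)(2, 4)(3, 8, 6); the longest has length 3.

3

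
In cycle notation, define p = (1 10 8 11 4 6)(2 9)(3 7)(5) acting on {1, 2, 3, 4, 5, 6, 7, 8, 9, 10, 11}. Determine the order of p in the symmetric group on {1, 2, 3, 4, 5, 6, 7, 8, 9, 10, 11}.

6

The disjoint cycles have lengths 6, 2, 2, 1.
The order is lcm(6, 2, 2) = 6.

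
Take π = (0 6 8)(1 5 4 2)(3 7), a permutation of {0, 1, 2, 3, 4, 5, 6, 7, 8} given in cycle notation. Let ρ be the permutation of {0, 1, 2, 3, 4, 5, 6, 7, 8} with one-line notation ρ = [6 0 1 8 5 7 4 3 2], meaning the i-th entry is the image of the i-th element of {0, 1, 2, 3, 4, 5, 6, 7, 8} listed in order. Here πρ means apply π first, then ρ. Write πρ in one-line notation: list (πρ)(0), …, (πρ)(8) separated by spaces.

Chase each element through π then ρ: 0 → 6 → 4; 1 → 5 → 7; 2 → 1 → 0; 3 → 7 → 3; 4 → 2 → 1; 5 → 4 → 5; 6 → 8 → 2; 7 → 3 → 8; 8 → 0 → 6.
So πρ in one-line form is 4 7 0 3 1 5 2 8 6.

4 7 0 3 1 5 2 8 6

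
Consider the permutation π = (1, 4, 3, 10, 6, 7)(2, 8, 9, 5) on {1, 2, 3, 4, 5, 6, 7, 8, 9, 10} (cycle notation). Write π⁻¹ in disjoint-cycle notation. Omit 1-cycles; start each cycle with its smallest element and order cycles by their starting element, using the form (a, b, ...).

Inverting a permutation written in cycle notation just reverses the order within every cycle.
After reversing and putting each cycle's least element first, π⁻¹ = (1, 7, 6, 10, 3, 4)(2, 5, 9, 8).

(1, 7, 6, 10, 3, 4)(2, 5, 9, 8)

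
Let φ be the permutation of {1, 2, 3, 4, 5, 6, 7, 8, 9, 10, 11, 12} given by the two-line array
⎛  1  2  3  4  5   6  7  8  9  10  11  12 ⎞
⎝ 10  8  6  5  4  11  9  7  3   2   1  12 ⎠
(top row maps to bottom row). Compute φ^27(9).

9

Tracing 9 → 3 → … returns to 9 after 9 steps, so 9 lies in a 9-cycle (1 10 2 8 7 9 3 6 11).
Powers repeat with period 9 on this cycle, and 27 mod 9 = 0, so φ^27(9) = φ^0(9).
So φ^27(9) = 9.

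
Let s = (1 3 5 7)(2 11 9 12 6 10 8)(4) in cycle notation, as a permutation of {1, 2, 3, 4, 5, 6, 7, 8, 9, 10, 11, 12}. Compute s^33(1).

1 lies in the 4-cycle (1 3 5 7).
On a 4-cycle, s^4 is the identity, so s^33 = s^1 there (33 ≡ 1 mod 4).
Advancing 1 step from 1: 1 → 3.

3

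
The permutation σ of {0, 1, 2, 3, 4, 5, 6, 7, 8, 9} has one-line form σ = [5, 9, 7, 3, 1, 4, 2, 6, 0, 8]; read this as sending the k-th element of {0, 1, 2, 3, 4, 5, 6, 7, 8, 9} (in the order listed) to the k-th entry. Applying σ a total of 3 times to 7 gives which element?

7

Tracing 7 → 6 → … returns to 7 after 3 steps, so 7 lies in a 3-cycle (2 7 6).
Powers repeat with period 3 on this cycle, and 3 mod 3 = 0, so σ^3(7) = σ^0(7).
So σ^3(7) = 7.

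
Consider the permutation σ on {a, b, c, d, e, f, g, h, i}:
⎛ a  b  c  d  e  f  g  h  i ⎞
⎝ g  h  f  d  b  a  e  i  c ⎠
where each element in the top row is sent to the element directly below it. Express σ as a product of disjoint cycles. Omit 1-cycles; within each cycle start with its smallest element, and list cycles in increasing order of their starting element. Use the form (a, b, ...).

(a, g, e, b, h, i, c, f)

From a: a → g → e → b → h → i → c → f → a, closing the cycle (a, g, e, b, h, i, c, f).
Repeating from the next unused element and collecting all non-trivial cycles gives (a, g, e, b, h, i, c, f).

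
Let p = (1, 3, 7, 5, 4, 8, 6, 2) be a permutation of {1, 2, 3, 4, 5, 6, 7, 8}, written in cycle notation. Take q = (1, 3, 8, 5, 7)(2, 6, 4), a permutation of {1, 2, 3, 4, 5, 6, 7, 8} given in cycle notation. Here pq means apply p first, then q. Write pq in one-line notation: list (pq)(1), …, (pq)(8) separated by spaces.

Chase each element through p then q: 1 → 3 → 8; 2 → 1 → 3; 3 → 7 → 1; 4 → 8 → 5; 5 → 4 → 2; 6 → 2 → 6; 7 → 5 → 7; 8 → 6 → 4.
Collecting the images, pq = [8 3 1 5 2 6 7 4].

8 3 1 5 2 6 7 4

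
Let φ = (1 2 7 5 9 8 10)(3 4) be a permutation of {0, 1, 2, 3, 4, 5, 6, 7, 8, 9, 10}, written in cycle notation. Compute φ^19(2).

2 lies in the 7-cycle (1 2 7 5 9 8 10).
Powers repeat with period 7 on this cycle, and 19 mod 7 = 5, so φ^19(2) = φ^5(2).
Stepping 5 places around the cycle: 2 → 7 → 5 → 9 → 8 → 10.

10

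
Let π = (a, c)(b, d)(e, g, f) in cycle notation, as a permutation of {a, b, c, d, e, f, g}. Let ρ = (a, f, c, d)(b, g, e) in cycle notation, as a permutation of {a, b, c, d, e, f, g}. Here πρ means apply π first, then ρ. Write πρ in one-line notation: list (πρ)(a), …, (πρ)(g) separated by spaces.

(πρ)(x) = ρ(π(x)). Computing each image: ρ(π(a)) = ρ(c) = d, ρ(π(b)) = ρ(d) = a, ρ(π(c)) = ρ(a) = f, ρ(π(d)) = ρ(b) = g, ρ(π(e)) = ρ(g) = e, ρ(π(f)) = ρ(e) = b, ρ(π(g)) = ρ(f) = c.
Hence πρ = [d a f g e b c].

d a f g e b c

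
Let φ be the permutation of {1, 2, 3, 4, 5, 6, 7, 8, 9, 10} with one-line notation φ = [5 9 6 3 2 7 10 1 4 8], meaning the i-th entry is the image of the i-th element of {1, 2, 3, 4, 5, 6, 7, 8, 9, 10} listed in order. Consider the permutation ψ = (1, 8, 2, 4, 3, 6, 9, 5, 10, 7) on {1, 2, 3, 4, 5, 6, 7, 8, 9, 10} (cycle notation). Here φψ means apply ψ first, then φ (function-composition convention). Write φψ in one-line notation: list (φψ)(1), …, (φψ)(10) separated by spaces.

1 3 7 6 8 4 5 9 2 10

For each element, apply ψ then φ: 1 → 8 → 1; 2 → 4 → 3; 3 → 6 → 7; 4 → 3 → 6; 5 → 10 → 8; 6 → 9 → 4; 7 → 1 → 5; 8 → 2 → 9; 9 → 5 → 2; 10 → 7 → 10.
So φψ in one-line form is 1 3 7 6 8 4 5 9 2 10.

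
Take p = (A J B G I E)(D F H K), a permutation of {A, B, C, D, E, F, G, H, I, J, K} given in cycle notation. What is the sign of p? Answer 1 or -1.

1

The cycle lengths are 6, 4, 1.
A cycle is odd iff its length is even; p has 2 even-length cycles, so sgn(p) = (−1)^2 and p is even.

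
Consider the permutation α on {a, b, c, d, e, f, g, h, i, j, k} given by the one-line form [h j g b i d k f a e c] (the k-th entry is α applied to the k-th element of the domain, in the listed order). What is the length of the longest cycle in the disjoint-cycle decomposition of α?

8

Decomposing into disjoint cycles gives (a, h, f, d, b, j, e, i)(c, g, k); the longest has length 8.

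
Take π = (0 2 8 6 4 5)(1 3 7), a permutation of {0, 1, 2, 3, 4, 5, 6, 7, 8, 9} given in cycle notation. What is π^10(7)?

7 lies in the 3-cycle (1 3 7).
Powers repeat with period 3 on this cycle, and 10 mod 3 = 1, so π^10(7) = π^1(7).
Stepping 1 place around the cycle: 7 → 1.

1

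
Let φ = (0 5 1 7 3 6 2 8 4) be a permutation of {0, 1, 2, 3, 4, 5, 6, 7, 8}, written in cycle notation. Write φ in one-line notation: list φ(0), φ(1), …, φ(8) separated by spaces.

5 7 8 6 0 1 2 3 4

Image by image: 0→5, 1→7, 2→8, 3→6, 4→0, 5→1, 6→2, 7→3, 8→4.
Listing these in domain order gives 5 7 8 6 0 1 2 3 4.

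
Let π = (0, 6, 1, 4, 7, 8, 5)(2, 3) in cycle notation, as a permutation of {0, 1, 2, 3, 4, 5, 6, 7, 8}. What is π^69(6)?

0

6 lies in the 7-cycle (0, 6, 1, 4, 7, 8, 5).
On a 7-cycle, π^7 is the identity, so π^69 = π^6 there (69 ≡ 6 mod 7).
Stepping 6 places around the cycle: 6 → 1 → 4 → 7 → 8 → 5 → 0.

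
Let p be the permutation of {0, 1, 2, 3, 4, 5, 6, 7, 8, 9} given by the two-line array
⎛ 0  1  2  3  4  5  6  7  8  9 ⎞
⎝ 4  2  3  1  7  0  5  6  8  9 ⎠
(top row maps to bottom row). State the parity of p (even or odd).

even

In disjoint-cycle form the cycle lengths are 5, 3, 1, 1.
A cycle of length ℓ contributes ℓ−1 transpositions, so p is a product of 4 + 2 = 6 transpositions — even.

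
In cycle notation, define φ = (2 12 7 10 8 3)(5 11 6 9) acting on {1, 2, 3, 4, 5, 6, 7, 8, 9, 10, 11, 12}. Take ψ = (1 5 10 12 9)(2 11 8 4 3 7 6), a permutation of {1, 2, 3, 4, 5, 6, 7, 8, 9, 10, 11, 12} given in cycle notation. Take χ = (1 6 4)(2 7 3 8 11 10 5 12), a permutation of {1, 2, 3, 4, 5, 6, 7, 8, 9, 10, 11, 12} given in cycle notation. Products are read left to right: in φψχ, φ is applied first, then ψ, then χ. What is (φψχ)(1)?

12

Apply the permutations in order: φ(1) = 1, then ψ(1) = 5, then χ(5) = 12. So (φψχ)(1) = 12.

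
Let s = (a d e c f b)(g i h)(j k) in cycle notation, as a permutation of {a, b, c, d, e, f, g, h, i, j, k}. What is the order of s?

The cycle type of s is (6, 3, 2).
The order of s is the least common multiple of its cycle lengths: lcm(6, 3, 2) = 6.

6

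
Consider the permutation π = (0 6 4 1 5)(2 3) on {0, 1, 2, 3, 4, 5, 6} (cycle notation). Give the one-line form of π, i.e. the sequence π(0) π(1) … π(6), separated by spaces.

6 5 3 2 1 0 4

Reading each image from the cycles: 0→6, 1→5, 2→3, 3→2, 4→1, 5→0, 6→4.
Listing these in domain order gives 6 5 3 2 1 0 4.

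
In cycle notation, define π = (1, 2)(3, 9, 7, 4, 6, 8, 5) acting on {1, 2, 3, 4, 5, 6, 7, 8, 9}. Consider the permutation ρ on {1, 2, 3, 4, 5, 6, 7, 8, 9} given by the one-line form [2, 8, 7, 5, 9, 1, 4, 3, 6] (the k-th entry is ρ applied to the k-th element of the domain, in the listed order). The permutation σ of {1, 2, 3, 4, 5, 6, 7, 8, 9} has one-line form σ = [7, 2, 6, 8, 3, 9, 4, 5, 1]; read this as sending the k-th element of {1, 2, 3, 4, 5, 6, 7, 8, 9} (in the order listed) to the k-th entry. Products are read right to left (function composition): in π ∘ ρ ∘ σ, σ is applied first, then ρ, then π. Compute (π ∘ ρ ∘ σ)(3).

(π ∘ ρ ∘ σ)(3) = π(ρ(σ(3))). σ(3) = 6, then ρ(6) = 1, then π(1) = 2, so the result is 2.

2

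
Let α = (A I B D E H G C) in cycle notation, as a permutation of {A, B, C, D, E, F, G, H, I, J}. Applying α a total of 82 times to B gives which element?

E

B lies in the 8-cycle (A I B D E H G C).
On an 8-cycle, α^8 is the identity, so α^82 = α^2 there (82 ≡ 2 mod 8).
Advancing 2 steps from B: B → D → E.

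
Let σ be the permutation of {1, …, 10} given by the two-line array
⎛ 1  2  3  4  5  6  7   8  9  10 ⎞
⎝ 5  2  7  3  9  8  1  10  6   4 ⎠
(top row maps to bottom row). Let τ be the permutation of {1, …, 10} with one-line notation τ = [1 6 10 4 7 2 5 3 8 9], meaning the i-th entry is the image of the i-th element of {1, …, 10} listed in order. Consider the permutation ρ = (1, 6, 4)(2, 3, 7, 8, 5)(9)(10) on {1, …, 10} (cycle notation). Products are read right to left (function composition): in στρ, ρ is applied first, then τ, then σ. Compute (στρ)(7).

7

(στρ)(7) = σ(τ(ρ(7))). ρ(7) = 8, then τ(8) = 3, then σ(3) = 7, so the result is 7.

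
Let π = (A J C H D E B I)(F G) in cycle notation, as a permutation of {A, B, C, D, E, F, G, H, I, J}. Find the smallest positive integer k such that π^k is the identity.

8

The disjoint cycles have lengths 8, 2.
The order is lcm(8, 2) = 8.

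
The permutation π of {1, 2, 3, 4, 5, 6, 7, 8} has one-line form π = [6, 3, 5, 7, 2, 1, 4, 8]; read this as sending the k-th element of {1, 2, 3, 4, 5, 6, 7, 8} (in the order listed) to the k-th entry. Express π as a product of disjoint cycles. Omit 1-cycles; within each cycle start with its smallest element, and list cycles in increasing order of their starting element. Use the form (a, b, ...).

(1, 6)(2, 3, 5)(4, 7)

From 1: 1 → 6 → 1, closing the cycle (1, 6).
Repeating from the next unused element and collecting all non-trivial cycles gives (1, 6)(2, 3, 5)(4, 7).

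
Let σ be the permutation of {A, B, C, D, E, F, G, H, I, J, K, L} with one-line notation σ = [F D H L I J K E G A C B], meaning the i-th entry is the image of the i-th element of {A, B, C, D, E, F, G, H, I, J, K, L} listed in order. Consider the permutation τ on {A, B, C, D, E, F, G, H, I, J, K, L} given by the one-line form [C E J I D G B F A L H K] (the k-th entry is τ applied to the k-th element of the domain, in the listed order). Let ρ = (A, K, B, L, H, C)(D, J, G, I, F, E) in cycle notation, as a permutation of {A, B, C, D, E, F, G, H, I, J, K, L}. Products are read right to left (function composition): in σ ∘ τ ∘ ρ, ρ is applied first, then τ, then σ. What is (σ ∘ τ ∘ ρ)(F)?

L

(σ ∘ τ ∘ ρ)(F) = σ(τ(ρ(F))). ρ(F) = E, then τ(E) = D, then σ(D) = L, so the result is L.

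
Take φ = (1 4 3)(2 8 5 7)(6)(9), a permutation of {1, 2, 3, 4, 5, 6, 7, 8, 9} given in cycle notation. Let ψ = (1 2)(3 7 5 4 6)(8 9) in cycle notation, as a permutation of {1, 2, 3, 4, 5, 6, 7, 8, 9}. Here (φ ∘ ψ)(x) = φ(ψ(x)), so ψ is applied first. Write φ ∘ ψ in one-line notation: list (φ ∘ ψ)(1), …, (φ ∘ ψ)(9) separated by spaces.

(φ ∘ ψ)(x) = φ(ψ(x)). Computing each image: φ(ψ(1)) = φ(2) = 8, φ(ψ(2)) = φ(1) = 4, φ(ψ(3)) = φ(7) = 2, φ(ψ(4)) = φ(6) = 6, φ(ψ(5)) = φ(4) = 3, φ(ψ(6)) = φ(3) = 1, φ(ψ(7)) = φ(5) = 7, φ(ψ(8)) = φ(9) = 9, φ(ψ(9)) = φ(8) = 5.
Hence φ ∘ ψ = [8 4 2 6 3 1 7 9 5].

8 4 2 6 3 1 7 9 5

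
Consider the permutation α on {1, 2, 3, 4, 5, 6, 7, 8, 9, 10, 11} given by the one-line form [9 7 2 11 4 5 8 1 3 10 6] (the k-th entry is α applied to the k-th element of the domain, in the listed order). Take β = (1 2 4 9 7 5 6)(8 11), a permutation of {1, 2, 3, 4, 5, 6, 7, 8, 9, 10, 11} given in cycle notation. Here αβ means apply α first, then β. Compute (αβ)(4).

8

First apply α: α(4) = 11, then β(11) = 8. Thus (αβ)(4) = 8.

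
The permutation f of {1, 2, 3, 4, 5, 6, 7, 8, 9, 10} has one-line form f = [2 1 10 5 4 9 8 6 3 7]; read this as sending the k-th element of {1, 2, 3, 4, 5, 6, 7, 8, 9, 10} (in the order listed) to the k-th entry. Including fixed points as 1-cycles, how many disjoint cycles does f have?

The cycle decomposition is (1, 2)(3, 10, 7, 8, 6, 9)(4, 5), which has 3 cycles (counting 1-cycles).

3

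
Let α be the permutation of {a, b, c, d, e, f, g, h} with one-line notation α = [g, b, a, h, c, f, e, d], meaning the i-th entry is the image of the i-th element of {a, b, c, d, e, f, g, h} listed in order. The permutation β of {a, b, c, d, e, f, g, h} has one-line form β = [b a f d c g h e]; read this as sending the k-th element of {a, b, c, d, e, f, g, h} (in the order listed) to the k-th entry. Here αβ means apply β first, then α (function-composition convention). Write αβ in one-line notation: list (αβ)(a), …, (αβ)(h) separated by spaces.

b g f h a e d c

(αβ)(x) = α(β(x)). Computing each image: α(β(a)) = α(b) = b, α(β(b)) = α(a) = g, α(β(c)) = α(f) = f, α(β(d)) = α(d) = h, α(β(e)) = α(c) = a, α(β(f)) = α(g) = e, α(β(g)) = α(h) = d, α(β(h)) = α(e) = c.
Hence αβ = [b g f h a e d c].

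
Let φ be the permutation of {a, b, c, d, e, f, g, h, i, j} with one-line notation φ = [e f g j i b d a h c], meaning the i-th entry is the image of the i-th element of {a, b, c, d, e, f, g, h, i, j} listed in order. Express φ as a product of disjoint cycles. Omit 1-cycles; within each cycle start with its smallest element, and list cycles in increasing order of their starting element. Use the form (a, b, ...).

(a, e, i, h)(b, f)(c, g, d, j)

Start at a and follow images: a → e → i → h → a, giving the cycle (a, e, i, h).
Continuing from each remaining unvisited element yields (a, e, i, h)(b, f)(c, g, d, j).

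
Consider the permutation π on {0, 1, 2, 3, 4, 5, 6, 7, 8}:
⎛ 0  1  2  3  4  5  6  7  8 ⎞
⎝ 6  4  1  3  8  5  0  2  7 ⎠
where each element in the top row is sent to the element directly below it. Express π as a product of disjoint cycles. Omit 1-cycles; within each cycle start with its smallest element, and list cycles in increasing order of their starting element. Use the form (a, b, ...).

(0, 6)(1, 4, 8, 7, 2)

Start at 0 and follow images: 0 → 6 → 0, giving the cycle (0, 6).
Repeating from the next unused element and collecting all non-trivial cycles gives (0, 6)(1, 4, 8, 7, 2).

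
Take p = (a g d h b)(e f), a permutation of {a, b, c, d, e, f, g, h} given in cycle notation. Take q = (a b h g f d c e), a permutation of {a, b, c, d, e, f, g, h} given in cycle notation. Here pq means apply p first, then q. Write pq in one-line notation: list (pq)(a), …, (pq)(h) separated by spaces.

f b e g d a c h

Chase each element through p then q: a → g → f; b → a → b; c → c → e; d → h → g; e → f → d; f → e → a; g → d → c; h → b → h.
Collecting the images, pq = [f b e g d a c h].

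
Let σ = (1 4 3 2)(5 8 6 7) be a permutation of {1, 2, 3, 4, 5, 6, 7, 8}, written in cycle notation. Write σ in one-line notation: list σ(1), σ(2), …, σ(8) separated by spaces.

Reading each image from the cycles: 1→4, 2→1, 3→2, 4→3, 5→8, 6→7, 7→5, 8→6.
So the one-line form is 4 1 2 3 8 7 5 6.

4 1 2 3 8 7 5 6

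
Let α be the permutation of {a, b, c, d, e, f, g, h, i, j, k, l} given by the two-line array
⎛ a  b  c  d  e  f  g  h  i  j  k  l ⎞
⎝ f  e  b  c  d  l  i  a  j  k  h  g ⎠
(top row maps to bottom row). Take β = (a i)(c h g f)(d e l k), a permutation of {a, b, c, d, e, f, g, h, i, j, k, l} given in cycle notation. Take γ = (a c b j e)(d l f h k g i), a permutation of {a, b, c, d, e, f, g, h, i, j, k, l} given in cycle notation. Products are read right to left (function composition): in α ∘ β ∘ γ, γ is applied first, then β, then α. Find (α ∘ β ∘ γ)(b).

k

(α ∘ β ∘ γ)(b) = α(β(γ(b))). γ(b) = j, then β(j) = j, then α(j) = k, so the result is k.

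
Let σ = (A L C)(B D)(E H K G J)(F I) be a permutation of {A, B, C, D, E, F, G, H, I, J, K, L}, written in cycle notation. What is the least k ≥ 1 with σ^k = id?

The cycle type of σ is (5, 3, 2, 2).
Since disjoint cycles commute, ord(σ) = lcm(5, 3, 2, 2) = 30.

30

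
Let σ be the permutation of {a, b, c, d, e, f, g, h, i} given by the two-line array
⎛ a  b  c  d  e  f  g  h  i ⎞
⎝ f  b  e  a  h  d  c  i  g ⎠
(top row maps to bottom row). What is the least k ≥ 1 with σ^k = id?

Decomposing into disjoint cycles gives cycle lengths 5, 3, 1.
The order of σ is the least common multiple of its cycle lengths: lcm(5, 3) = 15.

15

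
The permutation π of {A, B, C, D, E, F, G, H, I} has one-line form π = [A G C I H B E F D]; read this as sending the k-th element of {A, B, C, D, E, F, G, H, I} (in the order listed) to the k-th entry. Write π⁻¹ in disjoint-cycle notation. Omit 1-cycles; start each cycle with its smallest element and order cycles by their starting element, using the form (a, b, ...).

First write π in disjoint cycles: (B, G, E, H, F)(D, I).
Reversing each cycle (and rotating so the smallest element leads) gives π⁻¹ = (B, F, H, E, G)(D, I).

(B, F, H, E, G)(D, I)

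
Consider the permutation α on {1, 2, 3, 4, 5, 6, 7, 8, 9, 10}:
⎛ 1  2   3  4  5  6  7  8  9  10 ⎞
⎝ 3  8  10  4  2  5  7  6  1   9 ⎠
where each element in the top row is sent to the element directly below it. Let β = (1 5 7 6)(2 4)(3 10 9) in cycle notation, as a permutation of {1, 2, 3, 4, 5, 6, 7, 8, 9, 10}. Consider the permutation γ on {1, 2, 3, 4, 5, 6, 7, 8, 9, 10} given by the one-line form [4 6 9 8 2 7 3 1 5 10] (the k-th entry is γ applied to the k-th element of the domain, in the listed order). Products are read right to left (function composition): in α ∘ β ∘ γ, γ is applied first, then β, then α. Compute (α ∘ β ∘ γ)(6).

Chase 6: γ(6) = 7; β(7) = 6; α(6) = 5. Hence (α ∘ β ∘ γ)(6) = 5.

5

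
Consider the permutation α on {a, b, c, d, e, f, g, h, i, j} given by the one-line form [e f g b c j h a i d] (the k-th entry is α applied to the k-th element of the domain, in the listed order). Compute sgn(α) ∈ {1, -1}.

-1

In disjoint-cycle form the cycle lengths are 5, 4, 1.
A cycle of length ℓ contributes ℓ−1 transpositions, so α is a product of 4 + 3 = 7 transpositions — odd.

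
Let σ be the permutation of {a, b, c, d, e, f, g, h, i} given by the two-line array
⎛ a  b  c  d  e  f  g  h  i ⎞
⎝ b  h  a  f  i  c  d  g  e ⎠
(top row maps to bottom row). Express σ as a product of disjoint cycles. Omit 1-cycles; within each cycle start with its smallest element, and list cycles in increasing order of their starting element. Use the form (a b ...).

(a b h g d f c)(e i)

Start at a and follow images: a → b → h → g → d → f → c → a, giving the cycle (a b h g d f c).
Repeating from the next unused element and collecting all non-trivial cycles gives (a b h g d f c)(e i).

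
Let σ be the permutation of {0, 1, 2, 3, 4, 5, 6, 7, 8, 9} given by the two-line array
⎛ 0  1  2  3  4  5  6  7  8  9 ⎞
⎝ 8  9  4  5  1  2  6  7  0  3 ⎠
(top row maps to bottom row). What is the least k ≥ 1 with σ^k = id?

Decomposing into disjoint cycles gives cycle lengths 6, 2, 1, 1.
The order of σ is the least common multiple of its cycle lengths: lcm(6, 2) = 6.

6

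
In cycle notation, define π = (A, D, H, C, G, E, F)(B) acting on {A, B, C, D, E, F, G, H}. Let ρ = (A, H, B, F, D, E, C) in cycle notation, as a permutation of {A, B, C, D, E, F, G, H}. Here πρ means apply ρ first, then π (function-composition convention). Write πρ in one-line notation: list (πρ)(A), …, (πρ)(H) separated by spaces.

(πρ)(x) = π(ρ(x)). Computing each image: π(ρ(A)) = π(H) = C, π(ρ(B)) = π(F) = A, π(ρ(C)) = π(A) = D, π(ρ(D)) = π(E) = F, π(ρ(E)) = π(C) = G, π(ρ(F)) = π(D) = H, π(ρ(G)) = π(G) = E, π(ρ(H)) = π(B) = B.
Hence πρ = [C A D F G H E B].

C A D F G H E B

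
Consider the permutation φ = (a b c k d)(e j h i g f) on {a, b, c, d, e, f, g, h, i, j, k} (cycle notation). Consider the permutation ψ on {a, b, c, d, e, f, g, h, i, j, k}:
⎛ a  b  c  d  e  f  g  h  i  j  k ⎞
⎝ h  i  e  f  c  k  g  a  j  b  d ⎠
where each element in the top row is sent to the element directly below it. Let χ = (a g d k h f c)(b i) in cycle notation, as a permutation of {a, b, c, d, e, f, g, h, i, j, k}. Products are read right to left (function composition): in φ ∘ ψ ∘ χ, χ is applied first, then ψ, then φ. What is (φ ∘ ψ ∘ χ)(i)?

Apply the permutations in order: χ(i) = b, then ψ(b) = i, then φ(i) = g. So (φ ∘ ψ ∘ χ)(i) = g.

g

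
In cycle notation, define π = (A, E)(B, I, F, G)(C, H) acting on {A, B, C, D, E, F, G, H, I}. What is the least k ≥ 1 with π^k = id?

The disjoint cycles have lengths 4, 2, 2, 1.
The order is lcm(4, 2, 2) = 4.

4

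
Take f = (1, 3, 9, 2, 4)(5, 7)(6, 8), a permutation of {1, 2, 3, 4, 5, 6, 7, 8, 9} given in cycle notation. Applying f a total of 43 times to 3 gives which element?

4

3 lies in the 5-cycle (1, 3, 9, 2, 4).
On a 5-cycle, f^5 is the identity, so f^43 = f^3 there (43 ≡ 3 mod 5).
Stepping 3 places around the cycle: 3 → 9 → 2 → 4.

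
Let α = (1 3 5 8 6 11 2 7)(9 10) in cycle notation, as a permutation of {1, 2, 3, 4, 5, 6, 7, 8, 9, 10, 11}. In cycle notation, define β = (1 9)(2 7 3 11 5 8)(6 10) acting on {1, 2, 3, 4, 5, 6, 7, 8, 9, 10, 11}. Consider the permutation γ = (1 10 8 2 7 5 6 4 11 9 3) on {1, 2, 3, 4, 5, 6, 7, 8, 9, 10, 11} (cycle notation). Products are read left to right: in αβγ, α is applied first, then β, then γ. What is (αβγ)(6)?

6

(αβγ)(6) = γ(β(α(6))). α(6) = 11, then β(11) = 5, then γ(5) = 6, so the result is 6.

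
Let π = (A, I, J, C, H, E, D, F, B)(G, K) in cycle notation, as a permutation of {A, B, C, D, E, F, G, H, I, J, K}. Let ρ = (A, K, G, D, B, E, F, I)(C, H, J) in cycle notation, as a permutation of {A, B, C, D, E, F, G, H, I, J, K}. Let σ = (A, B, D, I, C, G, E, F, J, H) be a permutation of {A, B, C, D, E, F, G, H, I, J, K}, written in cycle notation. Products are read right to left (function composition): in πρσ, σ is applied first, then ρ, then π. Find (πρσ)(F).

Chase F: σ(F) = J; ρ(J) = C; π(C) = H. Hence (πρσ)(F) = H.

H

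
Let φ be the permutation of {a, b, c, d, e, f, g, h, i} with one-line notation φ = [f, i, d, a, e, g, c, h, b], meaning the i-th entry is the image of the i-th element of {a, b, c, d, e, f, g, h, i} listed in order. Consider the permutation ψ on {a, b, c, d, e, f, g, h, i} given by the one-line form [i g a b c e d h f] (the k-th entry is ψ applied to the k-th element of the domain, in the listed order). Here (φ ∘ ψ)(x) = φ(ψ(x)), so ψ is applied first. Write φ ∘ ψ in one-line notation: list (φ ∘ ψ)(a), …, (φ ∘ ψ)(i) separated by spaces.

Chase each element through ψ then φ: a → i → b; b → g → c; c → a → f; d → b → i; e → c → d; f → e → e; g → d → a; h → h → h; i → f → g.
Collecting the images, φ ∘ ψ = [b c f i d e a h g].

b c f i d e a h g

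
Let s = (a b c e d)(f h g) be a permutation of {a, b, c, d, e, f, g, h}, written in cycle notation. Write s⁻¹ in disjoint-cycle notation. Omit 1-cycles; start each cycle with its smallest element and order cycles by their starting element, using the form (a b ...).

Inverting a permutation written in cycle notation just reverses the order within every cycle.
After reversing and putting each cycle's least element first, s⁻¹ = (a d e c b)(f g h).

(a d e c b)(f g h)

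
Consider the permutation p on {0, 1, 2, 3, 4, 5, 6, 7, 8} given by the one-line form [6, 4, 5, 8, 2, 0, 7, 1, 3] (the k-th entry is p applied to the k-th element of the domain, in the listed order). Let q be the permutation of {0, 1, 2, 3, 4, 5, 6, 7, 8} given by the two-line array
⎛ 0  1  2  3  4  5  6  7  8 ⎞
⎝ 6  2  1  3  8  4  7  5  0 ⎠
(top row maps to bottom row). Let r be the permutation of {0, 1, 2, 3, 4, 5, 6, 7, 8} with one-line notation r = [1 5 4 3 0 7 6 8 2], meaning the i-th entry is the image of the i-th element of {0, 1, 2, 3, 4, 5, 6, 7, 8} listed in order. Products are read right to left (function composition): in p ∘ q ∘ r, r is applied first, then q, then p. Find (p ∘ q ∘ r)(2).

3

Chase 2: r(2) = 4; q(4) = 8; p(8) = 3. Hence (p ∘ q ∘ r)(2) = 3.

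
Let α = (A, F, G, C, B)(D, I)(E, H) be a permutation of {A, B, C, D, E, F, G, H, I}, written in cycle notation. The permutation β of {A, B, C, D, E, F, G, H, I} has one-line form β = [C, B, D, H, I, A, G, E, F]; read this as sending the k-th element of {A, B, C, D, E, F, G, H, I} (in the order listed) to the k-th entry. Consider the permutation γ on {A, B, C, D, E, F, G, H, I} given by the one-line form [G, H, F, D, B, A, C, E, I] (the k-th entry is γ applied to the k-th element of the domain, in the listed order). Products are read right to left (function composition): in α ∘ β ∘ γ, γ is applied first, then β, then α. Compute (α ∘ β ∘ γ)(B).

Apply the permutations in order: γ(B) = H, then β(H) = E, then α(E) = H. So (α ∘ β ∘ γ)(B) = H.

H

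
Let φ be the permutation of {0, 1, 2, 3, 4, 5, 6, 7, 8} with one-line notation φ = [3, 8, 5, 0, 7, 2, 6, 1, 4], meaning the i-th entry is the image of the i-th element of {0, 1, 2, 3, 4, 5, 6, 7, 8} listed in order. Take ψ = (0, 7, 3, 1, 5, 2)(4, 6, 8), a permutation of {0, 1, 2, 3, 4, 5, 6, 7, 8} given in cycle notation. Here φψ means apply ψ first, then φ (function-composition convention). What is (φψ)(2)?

3

ψ(2) = 0, then φ(0) = 3; composing gives (φψ)(2) = 3.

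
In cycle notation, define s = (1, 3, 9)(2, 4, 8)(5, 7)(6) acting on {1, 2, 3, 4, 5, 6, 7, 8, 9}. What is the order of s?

The cycle type of s is (3, 3, 2, 1).
Since disjoint cycles commute, ord(s) = lcm(3, 3, 2) = 6.

6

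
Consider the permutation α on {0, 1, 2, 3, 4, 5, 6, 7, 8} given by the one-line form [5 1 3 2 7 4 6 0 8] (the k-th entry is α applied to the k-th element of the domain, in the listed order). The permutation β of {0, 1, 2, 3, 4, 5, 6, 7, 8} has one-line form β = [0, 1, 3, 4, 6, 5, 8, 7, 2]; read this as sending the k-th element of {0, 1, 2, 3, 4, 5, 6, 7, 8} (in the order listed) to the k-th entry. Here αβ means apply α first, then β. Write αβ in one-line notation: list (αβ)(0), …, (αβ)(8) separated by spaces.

Chase each element through α then β: 0 → 5 → 5; 1 → 1 → 1; 2 → 3 → 4; 3 → 2 → 3; 4 → 7 → 7; 5 → 4 → 6; 6 → 6 → 8; 7 → 0 → 0; 8 → 8 → 2.
So αβ in one-line form is 5 1 4 3 7 6 8 0 2.

5 1 4 3 7 6 8 0 2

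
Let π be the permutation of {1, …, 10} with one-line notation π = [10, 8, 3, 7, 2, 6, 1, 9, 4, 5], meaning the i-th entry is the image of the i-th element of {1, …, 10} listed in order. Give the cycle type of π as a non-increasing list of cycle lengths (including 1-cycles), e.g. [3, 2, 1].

The disjoint cycles are (1, 10, 5, 2, 8, 9, 4, 7)(3)(6), with lengths 8, 1, 1 in non-increasing order.

[8, 1, 1]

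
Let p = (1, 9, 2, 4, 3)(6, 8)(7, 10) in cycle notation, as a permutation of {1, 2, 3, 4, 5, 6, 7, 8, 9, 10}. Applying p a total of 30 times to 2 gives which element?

2

2 lies in the 5-cycle (1, 9, 2, 4, 3).
Since the cycle has length 5, p^30 acts on it the same as p^0 (30 mod 5 = 0).
So p^30(2) = 2.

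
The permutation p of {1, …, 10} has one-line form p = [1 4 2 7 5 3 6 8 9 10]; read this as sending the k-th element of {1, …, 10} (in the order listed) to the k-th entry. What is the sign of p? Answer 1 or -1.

In disjoint-cycle form the cycle lengths are 5, 1, 1, 1, 1, 1.
A cycle is odd iff its length is even; p has 0 even-length cycles, so sgn(p) = (−1)^0 and p is even.

1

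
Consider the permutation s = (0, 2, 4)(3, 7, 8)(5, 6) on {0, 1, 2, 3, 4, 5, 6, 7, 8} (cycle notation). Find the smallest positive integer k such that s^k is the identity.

6

The disjoint cycles have lengths 3, 3, 2, 1.
Since disjoint cycles commute, ord(s) = lcm(3, 3, 2) = 6.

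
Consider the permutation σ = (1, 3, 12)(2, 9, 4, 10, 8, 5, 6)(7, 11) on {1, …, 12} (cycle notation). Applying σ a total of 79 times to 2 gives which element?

2 lies in the 7-cycle (2, 9, 4, 10, 8, 5, 6).
Since the cycle has length 7, σ^79 acts on it the same as σ^2 (79 mod 7 = 2).
Stepping 2 places around the cycle: 2 → 9 → 4.

4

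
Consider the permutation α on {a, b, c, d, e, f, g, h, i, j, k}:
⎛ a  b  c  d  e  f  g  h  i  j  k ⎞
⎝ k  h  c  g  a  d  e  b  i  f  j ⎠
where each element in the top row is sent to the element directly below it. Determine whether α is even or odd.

odd

In disjoint-cycle form the cycle lengths are 7, 2, 1, 1.
A cycle is odd iff its length is even; α has 1 even-length cycle, so sgn(α) = (−1)^1 and α is odd.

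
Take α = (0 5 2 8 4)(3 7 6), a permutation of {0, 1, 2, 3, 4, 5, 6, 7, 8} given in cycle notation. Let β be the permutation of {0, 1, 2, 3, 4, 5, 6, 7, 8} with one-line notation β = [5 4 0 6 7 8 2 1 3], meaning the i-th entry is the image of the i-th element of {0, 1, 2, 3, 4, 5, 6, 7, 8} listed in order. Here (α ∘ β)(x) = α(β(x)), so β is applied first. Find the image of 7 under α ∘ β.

(α ∘ β)(7) = α(β(7)). β(7) = 1, then α(1) = 1. So (α ∘ β)(7) = 1.

1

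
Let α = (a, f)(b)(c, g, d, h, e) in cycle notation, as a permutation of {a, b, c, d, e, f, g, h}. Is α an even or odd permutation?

The cycle lengths are 5, 2, 1.
A cycle is odd iff its length is even; α has 1 even-length cycle, so sgn(α) = (−1)^1 and α is odd.

odd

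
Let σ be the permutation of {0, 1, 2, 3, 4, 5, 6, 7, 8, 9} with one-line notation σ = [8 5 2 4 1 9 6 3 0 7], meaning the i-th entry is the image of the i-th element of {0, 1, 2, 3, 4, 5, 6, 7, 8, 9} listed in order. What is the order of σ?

The disjoint-cycle form of σ has cycle lengths 6, 2, 1, 1.
The order of σ is the least common multiple of its cycle lengths: lcm(6, 2) = 6.

6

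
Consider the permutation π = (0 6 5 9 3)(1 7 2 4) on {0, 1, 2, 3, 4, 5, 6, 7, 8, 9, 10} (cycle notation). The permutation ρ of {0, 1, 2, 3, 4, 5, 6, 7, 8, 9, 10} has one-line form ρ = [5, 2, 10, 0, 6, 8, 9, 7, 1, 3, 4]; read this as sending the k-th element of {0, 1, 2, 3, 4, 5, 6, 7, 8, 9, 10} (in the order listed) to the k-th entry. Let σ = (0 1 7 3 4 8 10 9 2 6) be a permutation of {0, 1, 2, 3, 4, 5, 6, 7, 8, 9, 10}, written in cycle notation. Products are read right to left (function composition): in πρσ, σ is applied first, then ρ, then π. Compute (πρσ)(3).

Apply the permutations in order: σ(3) = 4, then ρ(4) = 6, then π(6) = 5. So (πρσ)(3) = 5.

5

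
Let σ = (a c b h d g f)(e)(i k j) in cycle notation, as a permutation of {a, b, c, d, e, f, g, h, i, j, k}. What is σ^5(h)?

h lies in the 7-cycle (a c b h d g f).
Advancing 5 steps from h: h → d → g → f → a → c.

c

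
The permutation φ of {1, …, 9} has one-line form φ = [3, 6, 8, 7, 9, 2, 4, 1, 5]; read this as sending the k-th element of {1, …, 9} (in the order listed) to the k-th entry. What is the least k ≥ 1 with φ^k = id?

6

Writing φ as disjoint cycles, the cycle lengths are 3, 2, 2, 2.
Since disjoint cycles commute, ord(φ) = lcm(3, 2, 2, 2) = 6.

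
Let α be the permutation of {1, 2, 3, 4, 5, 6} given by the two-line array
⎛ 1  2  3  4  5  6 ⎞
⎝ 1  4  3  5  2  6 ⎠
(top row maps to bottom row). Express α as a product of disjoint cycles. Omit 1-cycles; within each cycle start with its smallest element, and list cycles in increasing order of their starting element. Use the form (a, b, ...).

From 2: 2 → 4 → 5 → 2, closing the cycle (2, 4, 5).
Repeating from the next unused element and collecting all non-trivial cycles gives (2, 4, 5).

(2, 4, 5)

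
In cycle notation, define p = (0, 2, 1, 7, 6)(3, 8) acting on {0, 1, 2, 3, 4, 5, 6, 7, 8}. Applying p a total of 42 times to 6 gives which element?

6 lies in the 5-cycle (0, 2, 1, 7, 6).
Since the cycle has length 5, p^42 acts on it the same as p^2 (42 mod 5 = 2).
Stepping 2 places around the cycle: 6 → 0 → 2.

2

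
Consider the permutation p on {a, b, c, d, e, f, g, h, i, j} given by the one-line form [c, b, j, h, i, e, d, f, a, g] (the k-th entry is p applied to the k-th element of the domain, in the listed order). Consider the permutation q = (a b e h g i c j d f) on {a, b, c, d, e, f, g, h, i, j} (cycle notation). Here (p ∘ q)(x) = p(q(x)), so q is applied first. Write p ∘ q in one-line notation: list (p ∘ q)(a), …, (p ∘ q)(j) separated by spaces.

(p ∘ q)(x) = p(q(x)). Computing each image: p(q(a)) = p(b) = b, p(q(b)) = p(e) = i, p(q(c)) = p(j) = g, p(q(d)) = p(f) = e, p(q(e)) = p(h) = f, p(q(f)) = p(a) = c, p(q(g)) = p(i) = a, p(q(h)) = p(g) = d, p(q(i)) = p(c) = j, p(q(j)) = p(d) = h.
Hence p ∘ q = [b i g e f c a d j h].

b i g e f c a d j h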